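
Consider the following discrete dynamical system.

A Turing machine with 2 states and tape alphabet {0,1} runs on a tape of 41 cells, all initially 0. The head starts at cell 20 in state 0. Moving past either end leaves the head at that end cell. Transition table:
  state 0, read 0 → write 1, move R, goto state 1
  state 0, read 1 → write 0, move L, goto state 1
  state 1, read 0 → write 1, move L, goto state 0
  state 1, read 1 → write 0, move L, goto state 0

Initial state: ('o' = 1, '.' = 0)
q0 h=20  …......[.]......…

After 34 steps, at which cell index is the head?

4

step 0: q0 h=20  …......[.]......…
step 1: q1 h=21  ….....o[.]......…
step 2: q0 h=20  …......[o]o.....…
step 3: q1 h=19  …......[.].o....…
step 4: q0 h=18  …......[.]o.o...…
step 5: q1 h=19  ….....o[o].o....…
step 6: q0 h=18  …......[o]..o...…
step 7: q1 h=17  …......[.]...o..…
step 8: q0 h=16  …......[.]o...o.…
step 9: q1 h=17  ….....o[o]...o..…
step 10: q0 h=16  …......[o]....o.…
step 11: q1 h=15  …......[.].....o…
step 12: q0 h=14  …......[.]o.....…
step 13: q1 h=15  ….....o[o].....o…
step 14: q0 h=14  …......[o]......…
step 15: q1 h=13  …......[.]......…
step 16: q0 h=12  …......[.]o.....…
step 17: q1 h=13  ….....o[o]......…
step 18: q0 h=12  …......[o]......…
step 19: q1 h=11  …......[.]......…
step 20: q0 h=10  …......[.]o.....…
step 21: q1 h=11  ….....o[o]......…
step 22: q0 h=10  …......[o]......…
step 23: q1 h= 9  …......[.]......…
step 24: q0 h= 8  …......[.]o.....…
step 25: q1 h= 9  ….....o[o]......…
step 26: q0 h= 8  …......[o]......…
step 27: q1 h= 7  …......[.]......…
step 28: q0 h= 6  |......[.]o.....…
step 29: q1 h= 7  ….....o[o]......…
step 30: q0 h= 6  |......[o]......…
step 31: q1 h= 5  |.....[.]......…
step 32: q0 h= 4  |....[.]o.....…
step 33: q1 h= 5  |....o[o]......…
step 34: q0 h= 4  |....[o]......…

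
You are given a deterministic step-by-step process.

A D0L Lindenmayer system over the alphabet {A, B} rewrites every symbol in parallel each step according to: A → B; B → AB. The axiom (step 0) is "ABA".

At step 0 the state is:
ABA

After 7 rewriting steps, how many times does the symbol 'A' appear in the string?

step 0: ABA
step 1: BABB
step 2: ABBABAB
step 3: BABABBABBAB
step 4: ABBABBABABBABABBAB
step 5: BABABBABABBABBABABBABBABABBAB
step 6: ABBABBABABBABBABABBABABBABBABABBABABBABBABABBAB
step 7: BABABBABABBABBABABBABABBABBABABBABBABABBABABBABBABABBABBABABBABABBABBABABBAB

29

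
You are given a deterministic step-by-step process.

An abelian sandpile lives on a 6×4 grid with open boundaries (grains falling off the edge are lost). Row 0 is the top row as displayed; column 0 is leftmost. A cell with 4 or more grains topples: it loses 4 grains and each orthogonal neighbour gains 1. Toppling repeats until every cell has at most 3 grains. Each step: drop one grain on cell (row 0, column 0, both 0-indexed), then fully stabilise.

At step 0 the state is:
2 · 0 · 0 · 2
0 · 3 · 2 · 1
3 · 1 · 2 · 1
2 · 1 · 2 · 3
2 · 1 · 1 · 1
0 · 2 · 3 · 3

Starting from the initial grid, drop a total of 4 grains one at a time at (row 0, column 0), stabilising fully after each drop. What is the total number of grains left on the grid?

40

k=0  2 · 0 · 0 · 2
0 · 3 · 2 · 1
3 · 1 · 2 · 1
2 · 1 · 2 · 3
2 · 1 · 1 · 1
0 · 2 · 3 · 3
k=1  3 · 0 · 0 · 2
0 · 3 · 2 · 1
3 · 1 · 2 · 1
2 · 1 · 2 · 3
2 · 1 · 1 · 1
0 · 2 · 3 · 3
k=2  0 · 1 · 0 · 2
1 · 3 · 2 · 1
3 · 1 · 2 · 1
2 · 1 · 2 · 3
2 · 1 · 1 · 1
0 · 2 · 3 · 3
k=3  1 · 1 · 0 · 2
1 · 3 · 2 · 1
3 · 1 · 2 · 1
2 · 1 · 2 · 3
2 · 1 · 1 · 1
0 · 2 · 3 · 3
k=4  2 · 1 · 0 · 2
1 · 3 · 2 · 1
3 · 1 · 2 · 1
2 · 1 · 2 · 3
2 · 1 · 1 · 1
0 · 2 · 3 · 3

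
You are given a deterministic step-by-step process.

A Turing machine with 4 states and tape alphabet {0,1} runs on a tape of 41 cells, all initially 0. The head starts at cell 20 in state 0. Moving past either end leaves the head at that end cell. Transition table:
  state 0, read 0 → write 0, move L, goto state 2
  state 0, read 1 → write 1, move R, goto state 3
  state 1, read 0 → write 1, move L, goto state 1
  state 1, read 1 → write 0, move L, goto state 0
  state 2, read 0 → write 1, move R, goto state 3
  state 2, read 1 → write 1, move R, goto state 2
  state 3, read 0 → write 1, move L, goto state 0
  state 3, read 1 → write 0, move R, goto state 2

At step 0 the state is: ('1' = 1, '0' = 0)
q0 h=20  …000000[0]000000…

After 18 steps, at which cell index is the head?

28

k=0  q0 h=20  …000000[0]000000…
k=1  q2 h=19  …000000[0]000000…
k=2  q3 h=20  …000001[0]000000…
k=3  q0 h=19  …000000[1]100000…
k=4  q3 h=20  …000001[1]000000…
k=5  q2 h=21  …000010[0]000000…
k=6  q3 h=22  …000101[0]000000…
k=7  q0 h=21  …000010[1]100000…
k=8  q3 h=22  …000101[1]000000…
k=9  q2 h=23  …001010[0]000000…
k=10  q3 h=24  …010101[0]000000…
k=11  q0 h=23  …001010[1]100000…
k=12  q3 h=24  …010101[1]000000…
k=13  q2 h=25  …101010[0]000000…
k=14  q3 h=26  …010101[0]000000…
k=15  q0 h=25  …101010[1]100000…
k=16  q3 h=26  …010101[1]000000…
k=17  q2 h=27  …101010[0]000000…
k=18  q3 h=28  …010101[0]000000…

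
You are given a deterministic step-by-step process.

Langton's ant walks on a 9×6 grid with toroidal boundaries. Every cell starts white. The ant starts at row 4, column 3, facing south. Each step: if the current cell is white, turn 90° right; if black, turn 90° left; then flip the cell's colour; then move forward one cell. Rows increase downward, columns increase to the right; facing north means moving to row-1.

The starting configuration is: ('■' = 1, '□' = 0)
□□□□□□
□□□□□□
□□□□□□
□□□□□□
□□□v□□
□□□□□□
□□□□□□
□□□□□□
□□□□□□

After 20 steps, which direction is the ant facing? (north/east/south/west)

north

t=0: □□□□□□
□□□□□□
□□□□□□
□□□□□□
□□□v□□
□□□□□□
□□□□□□
□□□□□□
□□□□□□
t=1: □□□□□□
□□□□□□
□□□□□□
□□□□□□
□□<■□□
□□□□□□
□□□□□□
□□□□□□
□□□□□□
t=2: □□□□□□
□□□□□□
□□□□□□
□□^□□□
□□■■□□
□□□□□□
□□□□□□
□□□□□□
□□□□□□
t=3: □□□□□□
□□□□□□
□□□□□□
□□■>□□
□□■■□□
□□□□□□
□□□□□□
□□□□□□
□□□□□□
t=4: □□□□□□
□□□□□□
□□□□□□
□□■■□□
□□■v□□
□□□□□□
□□□□□□
□□□□□□
□□□□□□
t=5: □□□□□□
□□□□□□
□□□□□□
□□■■□□
□□■□>□
□□□□□□
□□□□□□
□□□□□□
□□□□□□
t=6: □□□□□□
□□□□□□
□□□□□□
□□■■□□
□□■□■□
□□□□v□
□□□□□□
□□□□□□
□□□□□□
t=7: □□□□□□
□□□□□□
□□□□□□
□□■■□□
□□■□■□
□□□<■□
□□□□□□
□□□□□□
□□□□□□
t=8: □□□□□□
□□□□□□
□□□□□□
□□■■□□
□□■^■□
□□□■■□
□□□□□□
□□□□□□
□□□□□□
t=9: □□□□□□
□□□□□□
□□□□□□
□□■■□□
□□■■>□
□□□■■□
□□□□□□
□□□□□□
□□□□□□
t=10: □□□□□□
□□□□□□
□□□□□□
□□■■^□
□□■■□□
□□□■■□
□□□□□□
□□□□□□
□□□□□□
t=11: □□□□□□
□□□□□□
□□□□□□
□□■■■>
□□■■□□
□□□■■□
□□□□□□
□□□□□□
□□□□□□
t=12: □□□□□□
□□□□□□
□□□□□□
□□■■■■
□□■■□v
□□□■■□
□□□□□□
□□□□□□
□□□□□□
t=13: □□□□□□
□□□□□□
□□□□□□
□□■■■■
□□■■<■
□□□■■□
□□□□□□
□□□□□□
□□□□□□
t=14: □□□□□□
□□□□□□
□□□□□□
□□■■^■
□□■■■■
□□□■■□
□□□□□□
□□□□□□
□□□□□□
t=15: □□□□□□
□□□□□□
□□□□□□
□□■<□■
□□■■■■
□□□■■□
□□□□□□
□□□□□□
□□□□□□
t=16: □□□□□□
□□□□□□
□□□□□□
□□■□□■
□□■v■■
□□□■■□
□□□□□□
□□□□□□
□□□□□□
t=17: □□□□□□
□□□□□□
□□□□□□
□□■□□■
□□■□>■
□□□■■□
□□□□□□
□□□□□□
□□□□□□
t=18: □□□□□□
□□□□□□
□□□□□□
□□■□^■
□□■□□■
□□□■■□
□□□□□□
□□□□□□
□□□□□□
t=19: □□□□□□
□□□□□□
□□□□□□
□□■□■>
□□■□□■
□□□■■□
□□□□□□
□□□□□□
□□□□□□
t=20: □□□□□□
□□□□□□
□□□□□^
□□■□■□
□□■□□■
□□□■■□
□□□□□□
□□□□□□
□□□□□□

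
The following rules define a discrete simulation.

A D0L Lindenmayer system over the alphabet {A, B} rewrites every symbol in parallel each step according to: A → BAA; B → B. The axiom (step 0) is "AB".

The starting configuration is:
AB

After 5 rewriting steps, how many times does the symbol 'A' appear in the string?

32

t=0: AB
t=1: BAAB
t=2: BBAABAAB
t=3: BBBAABAABBAABAAB
t=4: BBBBAABAABBAABAABBBAABAABBAABAAB
t=5: BBBBBAABAABBAABAABBBAABAABBAABAABBBBAABAABBAABAABBBAABAABBAABAAB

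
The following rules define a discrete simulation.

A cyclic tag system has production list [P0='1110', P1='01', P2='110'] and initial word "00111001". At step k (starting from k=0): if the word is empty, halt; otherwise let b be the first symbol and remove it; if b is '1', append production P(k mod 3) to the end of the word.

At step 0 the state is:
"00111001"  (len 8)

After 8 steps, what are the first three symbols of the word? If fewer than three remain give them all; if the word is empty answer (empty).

110

[0] "00111001"  (len 8)
[1] "0111001"  (len 7)
[2] "111001"  (len 6)
[3] "11001110"  (len 8)
[4] "10011101110"  (len 11)
[5] "001110111001"  (len 12)
[6] "01110111001"  (len 11)
[7] "1110111001"  (len 10)
[8] "11011100101"  (len 11)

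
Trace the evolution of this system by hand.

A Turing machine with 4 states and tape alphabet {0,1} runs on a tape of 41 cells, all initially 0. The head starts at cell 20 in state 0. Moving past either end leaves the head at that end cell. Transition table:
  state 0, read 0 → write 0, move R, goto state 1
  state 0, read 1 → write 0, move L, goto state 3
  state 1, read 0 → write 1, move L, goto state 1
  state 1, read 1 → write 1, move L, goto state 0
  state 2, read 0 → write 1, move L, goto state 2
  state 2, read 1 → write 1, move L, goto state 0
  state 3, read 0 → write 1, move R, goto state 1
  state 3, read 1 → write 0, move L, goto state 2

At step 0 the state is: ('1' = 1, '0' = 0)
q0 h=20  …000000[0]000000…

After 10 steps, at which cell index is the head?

k=0  q0 h=20  …000000[0]000000…
k=1  q1 h=21  …000000[0]000000…
k=2  q1 h=20  …000000[0]100000…
k=3  q1 h=19  …000000[0]110000…
k=4  q1 h=18  …000000[0]111000…
k=5  q1 h=17  …000000[0]111100…
k=6  q1 h=16  …000000[0]111110…
k=7  q1 h=15  …000000[0]111111…
k=8  q1 h=14  …000000[0]111111…
k=9  q1 h=13  …000000[0]111111…
k=10  q1 h=12  …000000[0]111111…

12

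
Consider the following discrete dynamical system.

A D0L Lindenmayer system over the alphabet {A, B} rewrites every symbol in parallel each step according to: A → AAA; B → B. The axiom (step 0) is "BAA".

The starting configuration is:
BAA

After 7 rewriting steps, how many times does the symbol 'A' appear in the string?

4374

t=0: BAA
t=1: BAAAAAA
t=2: BAAAAAAAAAAAAAAAAAA
t=3: BAAAAAAAAAAAAAAAAAAAAAAAAAAAAAAAAAAAAAAAAAAAAAAAAAAAAAA
t=4: BAAAAAAAAAAAAAAAAAAAAAAAAAAAAAAAAAAAAAAAAAAAAAAAAAAAAAAAAA…AAAAAAAAAAAAAAAAAAAAAAAAAAAAAAAAAAAAAAAAAAAAAAAAAAAAAAAAAA  (len 163)
t=5: BAAAAAAAAAAAAAAAAAAAAAAAAAAAAAAAAAAAAAAAAAAAAAAAAAAAAAAAAA…AAAAAAAAAAAAAAAAAAAAAAAAAAAAAAAAAAAAAAAAAAAAAAAAAAAAAAAAAA  (len 487)
t=6: BAAAAAAAAAAAAAAAAAAAAAAAAAAAAAAAAAAAAAAAAAAAAAAAAAAAAAAAAA…AAAAAAAAAAAAAAAAAAAAAAAAAAAAAAAAAAAAAAAAAAAAAAAAAAAAAAAAAA  (len 1459)
t=7: BAAAAAAAAAAAAAAAAAAAAAAAAAAAAAAAAAAAAAAAAAAAAAAAAAAAAAAAAA…AAAAAAAAAAAAAAAAAAAAAAAAAAAAAAAAAAAAAAAAAAAAAAAAAAAAAAAAAA  (len 4375)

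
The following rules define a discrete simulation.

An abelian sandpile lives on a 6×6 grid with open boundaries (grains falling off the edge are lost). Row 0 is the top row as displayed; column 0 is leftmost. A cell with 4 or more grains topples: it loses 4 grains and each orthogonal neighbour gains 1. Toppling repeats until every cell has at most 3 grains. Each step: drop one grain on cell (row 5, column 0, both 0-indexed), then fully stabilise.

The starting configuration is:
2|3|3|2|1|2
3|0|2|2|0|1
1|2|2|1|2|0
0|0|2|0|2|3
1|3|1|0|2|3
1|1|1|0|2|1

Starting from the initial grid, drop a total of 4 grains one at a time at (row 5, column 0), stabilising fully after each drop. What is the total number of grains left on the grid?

0) 2|3|3|2|1|2
3|0|2|2|0|1
1|2|2|1|2|0
0|0|2|0|2|3
1|3|1|0|2|3
1|1|1|0|2|1
1) 2|3|3|2|1|2
3|0|2|2|0|1
1|2|2|1|2|0
0|0|2|0|2|3
1|3|1|0|2|3
2|1|1|0|2|1
2) 2|3|3|2|1|2
3|0|2|2|0|1
1|2|2|1|2|0
0|0|2|0|2|3
1|3|1|0|2|3
3|1|1|0|2|1
3) 2|3|3|2|1|2
3|0|2|2|0|1
1|2|2|1|2|0
0|0|2|0|2|3
2|3|1|0|2|3
0|2|1|0|2|1
4) 2|3|3|2|1|2
3|0|2|2|0|1
1|2|2|1|2|0
0|0|2|0|2|3
2|3|1|0|2|3
1|2|1|0|2|1

54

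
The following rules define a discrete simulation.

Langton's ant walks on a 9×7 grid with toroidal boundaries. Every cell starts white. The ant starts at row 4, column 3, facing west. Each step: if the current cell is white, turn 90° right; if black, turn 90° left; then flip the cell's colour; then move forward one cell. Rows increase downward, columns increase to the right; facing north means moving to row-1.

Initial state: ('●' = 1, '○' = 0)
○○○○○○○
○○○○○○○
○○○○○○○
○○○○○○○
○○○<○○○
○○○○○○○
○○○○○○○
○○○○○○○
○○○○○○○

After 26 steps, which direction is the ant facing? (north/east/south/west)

gen 0: ○○○○○○○
○○○○○○○
○○○○○○○
○○○○○○○
○○○<○○○
○○○○○○○
○○○○○○○
○○○○○○○
○○○○○○○
gen 1: ○○○○○○○
○○○○○○○
○○○○○○○
○○○^○○○
○○○●○○○
○○○○○○○
○○○○○○○
○○○○○○○
○○○○○○○
gen 2: ○○○○○○○
○○○○○○○
○○○○○○○
○○○●>○○
○○○●○○○
○○○○○○○
○○○○○○○
○○○○○○○
○○○○○○○
gen 3: ○○○○○○○
○○○○○○○
○○○○○○○
○○○●●○○
○○○●v○○
○○○○○○○
○○○○○○○
○○○○○○○
○○○○○○○
gen 4: ○○○○○○○
○○○○○○○
○○○○○○○
○○○●●○○
○○○<●○○
○○○○○○○
○○○○○○○
○○○○○○○
○○○○○○○
gen 5: ○○○○○○○
○○○○○○○
○○○○○○○
○○○●●○○
○○○○●○○
○○○v○○○
○○○○○○○
○○○○○○○
○○○○○○○
gen 6: ○○○○○○○
○○○○○○○
○○○○○○○
○○○●●○○
○○○○●○○
○○<●○○○
○○○○○○○
○○○○○○○
○○○○○○○
gen 7: ○○○○○○○
○○○○○○○
○○○○○○○
○○○●●○○
○○^○●○○
○○●●○○○
○○○○○○○
○○○○○○○
○○○○○○○
gen 8: ○○○○○○○
○○○○○○○
○○○○○○○
○○○●●○○
○○●>●○○
○○●●○○○
○○○○○○○
○○○○○○○
○○○○○○○
gen 9: ○○○○○○○
○○○○○○○
○○○○○○○
○○○●●○○
○○●●●○○
○○●v○○○
○○○○○○○
○○○○○○○
○○○○○○○
gen 10: ○○○○○○○
○○○○○○○
○○○○○○○
○○○●●○○
○○●●●○○
○○●○>○○
○○○○○○○
○○○○○○○
○○○○○○○
gen 11: ○○○○○○○
○○○○○○○
○○○○○○○
○○○●●○○
○○●●●○○
○○●○●○○
○○○○v○○
○○○○○○○
○○○○○○○
gen 12: ○○○○○○○
○○○○○○○
○○○○○○○
○○○●●○○
○○●●●○○
○○●○●○○
○○○<●○○
○○○○○○○
○○○○○○○
gen 13: ○○○○○○○
○○○○○○○
○○○○○○○
○○○●●○○
○○●●●○○
○○●^●○○
○○○●●○○
○○○○○○○
○○○○○○○
gen 14: ○○○○○○○
○○○○○○○
○○○○○○○
○○○●●○○
○○●●●○○
○○●●>○○
○○○●●○○
○○○○○○○
○○○○○○○
gen 15: ○○○○○○○
○○○○○○○
○○○○○○○
○○○●●○○
○○●●^○○
○○●●○○○
○○○●●○○
○○○○○○○
○○○○○○○
gen 16: ○○○○○○○
○○○○○○○
○○○○○○○
○○○●●○○
○○●<○○○
○○●●○○○
○○○●●○○
○○○○○○○
○○○○○○○
gen 17: ○○○○○○○
○○○○○○○
○○○○○○○
○○○●●○○
○○●○○○○
○○●v○○○
○○○●●○○
○○○○○○○
○○○○○○○
gen 18: ○○○○○○○
○○○○○○○
○○○○○○○
○○○●●○○
○○●○○○○
○○●○>○○
○○○●●○○
○○○○○○○
○○○○○○○
gen 19: ○○○○○○○
○○○○○○○
○○○○○○○
○○○●●○○
○○●○○○○
○○●○●○○
○○○●v○○
○○○○○○○
○○○○○○○
gen 20: ○○○○○○○
○○○○○○○
○○○○○○○
○○○●●○○
○○●○○○○
○○●○●○○
○○○●○>○
○○○○○○○
○○○○○○○
gen 21: ○○○○○○○
○○○○○○○
○○○○○○○
○○○●●○○
○○●○○○○
○○●○●○○
○○○●○●○
○○○○○v○
○○○○○○○
gen 22: ○○○○○○○
○○○○○○○
○○○○○○○
○○○●●○○
○○●○○○○
○○●○●○○
○○○●○●○
○○○○<●○
○○○○○○○
gen 23: ○○○○○○○
○○○○○○○
○○○○○○○
○○○●●○○
○○●○○○○
○○●○●○○
○○○●^●○
○○○○●●○
○○○○○○○
gen 24: ○○○○○○○
○○○○○○○
○○○○○○○
○○○●●○○
○○●○○○○
○○●○●○○
○○○●●>○
○○○○●●○
○○○○○○○
gen 25: ○○○○○○○
○○○○○○○
○○○○○○○
○○○●●○○
○○●○○○○
○○●○●^○
○○○●●○○
○○○○●●○
○○○○○○○
gen 26: ○○○○○○○
○○○○○○○
○○○○○○○
○○○●●○○
○○●○○○○
○○●○●●>
○○○●●○○
○○○○●●○
○○○○○○○

east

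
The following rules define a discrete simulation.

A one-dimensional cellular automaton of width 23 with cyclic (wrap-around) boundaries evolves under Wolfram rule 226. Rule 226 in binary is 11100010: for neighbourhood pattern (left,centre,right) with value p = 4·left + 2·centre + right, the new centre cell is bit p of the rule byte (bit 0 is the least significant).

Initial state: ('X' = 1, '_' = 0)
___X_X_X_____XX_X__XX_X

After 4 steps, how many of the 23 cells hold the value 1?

0) ___X_X_X_____XX_X__XX_X
1) __X_X_X_____X_XX__X_XX_
2) _X_X_X_____X_X_X_X_X_X_
3) X_X_X_____X_X_X_X_X_X__
4) _X_X_____X_X_X_X_X_X__X

9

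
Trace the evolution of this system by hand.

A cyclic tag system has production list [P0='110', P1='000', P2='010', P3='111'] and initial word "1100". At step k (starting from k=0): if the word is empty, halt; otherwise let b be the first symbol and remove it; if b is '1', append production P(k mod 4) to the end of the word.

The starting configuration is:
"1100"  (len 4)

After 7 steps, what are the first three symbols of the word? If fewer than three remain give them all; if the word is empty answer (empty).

step 0: "1100"  (len 4)
step 1: "100110"  (len 6)
step 2: "00110000"  (len 8)
step 3: "0110000"  (len 7)
step 4: "110000"  (len 6)
step 5: "10000110"  (len 8)
step 6: "0000110000"  (len 10)
step 7: "000110000"  (len 9)

000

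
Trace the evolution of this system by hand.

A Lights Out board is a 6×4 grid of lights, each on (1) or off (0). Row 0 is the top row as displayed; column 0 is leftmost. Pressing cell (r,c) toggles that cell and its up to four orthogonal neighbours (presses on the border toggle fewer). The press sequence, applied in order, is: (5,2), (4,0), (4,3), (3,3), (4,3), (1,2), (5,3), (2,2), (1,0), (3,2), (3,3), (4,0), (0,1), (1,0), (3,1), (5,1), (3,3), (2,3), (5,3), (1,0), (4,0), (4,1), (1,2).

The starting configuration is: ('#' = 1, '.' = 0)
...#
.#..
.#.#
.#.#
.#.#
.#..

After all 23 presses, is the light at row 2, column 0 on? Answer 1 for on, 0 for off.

0) ...#
.#..
.#.#
.#.#
.#.#
.#..
1) ...#
.#..
.#.#
.#.#
.###
..##
2) ...#
.#..
.#.#
##.#
#.##
#.##
3) ...#
.#..
.#.#
##..
#...
#.#.
4) ...#
.#..
.#..
####
#..#
#.#.
5) ...#
.#..
.#..
###.
#.#.
#.##
6) ..##
..##
.##.
###.
#.#.
#.##
7) ..##
..##
.##.
###.
#.##
#...
8) ..##
...#
...#
##..
#.##
#...
9) #.##
##.#
#..#
##..
#.##
#...
10) #.##
##.#
#.##
#.##
#..#
#...
11) #.##
##.#
#.#.
#...
#...
#...
12) #.##
##.#
#.#.
....
.#..
....
13) .#.#
#..#
#.#.
....
.#..
....
14) ##.#
.#.#
..#.
....
.#..
....
15) ##.#
.#.#
.##.
###.
....
....
16) ##.#
.#.#
.##.
###.
.#..
###.
17) ##.#
.#.#
.###
##.#
.#.#
###.
18) ##.#
.#..
.#..
##..
.#.#
###.
19) ##.#
.#..
.#..
##..
.#..
##.#
20) .#.#
#...
##..
##..
.#..
##.#
21) .#.#
#...
##..
.#..
#...
.#.#
22) .#.#
#...
##..
....
.##.
...#
23) .###
####
###.
....
.##.
...#

1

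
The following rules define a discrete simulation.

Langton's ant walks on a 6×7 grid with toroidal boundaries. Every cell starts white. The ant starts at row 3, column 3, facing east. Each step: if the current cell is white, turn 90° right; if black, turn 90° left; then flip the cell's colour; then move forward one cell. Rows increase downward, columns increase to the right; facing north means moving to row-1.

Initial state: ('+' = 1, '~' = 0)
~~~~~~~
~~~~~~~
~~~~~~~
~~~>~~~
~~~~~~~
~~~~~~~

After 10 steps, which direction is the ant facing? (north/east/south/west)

west

k=0  ~~~~~~~
~~~~~~~
~~~~~~~
~~~>~~~
~~~~~~~
~~~~~~~
k=1  ~~~~~~~
~~~~~~~
~~~~~~~
~~~+~~~
~~~v~~~
~~~~~~~
k=2  ~~~~~~~
~~~~~~~
~~~~~~~
~~~+~~~
~~<+~~~
~~~~~~~
k=3  ~~~~~~~
~~~~~~~
~~~~~~~
~~^+~~~
~~++~~~
~~~~~~~
k=4  ~~~~~~~
~~~~~~~
~~~~~~~
~~+>~~~
~~++~~~
~~~~~~~
k=5  ~~~~~~~
~~~~~~~
~~~^~~~
~~+~~~~
~~++~~~
~~~~~~~
k=6  ~~~~~~~
~~~~~~~
~~~+>~~
~~+~~~~
~~++~~~
~~~~~~~
k=7  ~~~~~~~
~~~~~~~
~~~++~~
~~+~v~~
~~++~~~
~~~~~~~
k=8  ~~~~~~~
~~~~~~~
~~~++~~
~~+<+~~
~~++~~~
~~~~~~~
k=9  ~~~~~~~
~~~~~~~
~~~^+~~
~~+++~~
~~++~~~
~~~~~~~
k=10  ~~~~~~~
~~~~~~~
~~<~+~~
~~+++~~
~~++~~~
~~~~~~~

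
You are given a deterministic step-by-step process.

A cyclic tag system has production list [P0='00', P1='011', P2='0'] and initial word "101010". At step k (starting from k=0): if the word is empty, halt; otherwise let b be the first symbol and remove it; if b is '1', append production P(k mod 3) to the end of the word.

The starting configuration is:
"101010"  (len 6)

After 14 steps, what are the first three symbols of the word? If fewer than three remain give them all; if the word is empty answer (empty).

t=0: "101010"  (len 6)
t=1: "0101000"  (len 7)
t=2: "101000"  (len 6)
t=3: "010000"  (len 6)
t=4: "10000"  (len 5)
t=5: "0000011"  (len 7)
t=6: "000011"  (len 6)
t=7: "00011"  (len 5)
t=8: "0011"  (len 4)
t=9: "011"  (len 3)
t=10: "11"  (len 2)
t=11: "1011"  (len 4)
t=12: "0110"  (len 4)
t=13: "110"  (len 3)
t=14: "10011"  (len 5)

100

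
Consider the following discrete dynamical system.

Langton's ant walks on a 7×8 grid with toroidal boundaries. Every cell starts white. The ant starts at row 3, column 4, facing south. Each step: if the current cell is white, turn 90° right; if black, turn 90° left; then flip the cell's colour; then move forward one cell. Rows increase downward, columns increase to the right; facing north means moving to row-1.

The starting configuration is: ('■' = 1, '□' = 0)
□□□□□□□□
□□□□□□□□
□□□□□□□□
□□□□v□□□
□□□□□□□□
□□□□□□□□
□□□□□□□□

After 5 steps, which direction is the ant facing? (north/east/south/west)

t=0: □□□□□□□□
□□□□□□□□
□□□□□□□□
□□□□v□□□
□□□□□□□□
□□□□□□□□
□□□□□□□□
t=1: □□□□□□□□
□□□□□□□□
□□□□□□□□
□□□<■□□□
□□□□□□□□
□□□□□□□□
□□□□□□□□
t=2: □□□□□□□□
□□□□□□□□
□□□^□□□□
□□□■■□□□
□□□□□□□□
□□□□□□□□
□□□□□□□□
t=3: □□□□□□□□
□□□□□□□□
□□□■>□□□
□□□■■□□□
□□□□□□□□
□□□□□□□□
□□□□□□□□
t=4: □□□□□□□□
□□□□□□□□
□□□■■□□□
□□□■v□□□
□□□□□□□□
□□□□□□□□
□□□□□□□□
t=5: □□□□□□□□
□□□□□□□□
□□□■■□□□
□□□■□>□□
□□□□□□□□
□□□□□□□□
□□□□□□□□

east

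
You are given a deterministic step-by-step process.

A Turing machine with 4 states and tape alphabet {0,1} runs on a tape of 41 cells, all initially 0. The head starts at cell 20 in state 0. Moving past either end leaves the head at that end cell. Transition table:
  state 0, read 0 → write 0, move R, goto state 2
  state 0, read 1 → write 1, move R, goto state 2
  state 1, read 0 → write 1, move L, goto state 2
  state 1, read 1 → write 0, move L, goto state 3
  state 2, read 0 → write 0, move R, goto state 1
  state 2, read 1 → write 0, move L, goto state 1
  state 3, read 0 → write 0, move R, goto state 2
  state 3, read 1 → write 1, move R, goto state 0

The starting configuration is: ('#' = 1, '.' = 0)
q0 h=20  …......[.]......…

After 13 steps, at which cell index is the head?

k=0  q0 h=20  …......[.]......…
k=1  q2 h=21  …......[.]......…
k=2  q1 h=22  …......[.]......…
k=3  q2 h=21  …......[.]#.....…
k=4  q1 h=22  …......[#]......…
k=5  q3 h=21  …......[.]......…
k=6  q2 h=22  …......[.]......…
k=7  q1 h=23  …......[.]......…
k=8  q2 h=22  …......[.]#.....…
k=9  q1 h=23  …......[#]......…
k=10  q3 h=22  …......[.]......…
k=11  q2 h=23  …......[.]......…
k=12  q1 h=24  …......[.]......…
k=13  q2 h=23  …......[.]#.....…

23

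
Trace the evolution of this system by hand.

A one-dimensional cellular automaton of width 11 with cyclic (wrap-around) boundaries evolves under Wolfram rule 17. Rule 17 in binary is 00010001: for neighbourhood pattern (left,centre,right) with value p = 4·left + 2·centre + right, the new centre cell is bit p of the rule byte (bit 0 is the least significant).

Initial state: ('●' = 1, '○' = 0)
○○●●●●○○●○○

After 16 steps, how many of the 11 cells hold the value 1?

gen 0: ○○●●●●○○●○○
gen 1: ●○○○○○●○○●●
gen 2: ○●●●●○○●○○○
gen 3: ○○○○○●○○●●●
gen 4: ●●●●○○●○○○○
gen 5: ○○○○●○○●●●○
gen 6: ●●●○○●○○○○●
gen 7: ○○○●○○●●●○○
gen 8: ●●○○●○○○○●●
gen 9: ○○●○○●●●○○○
gen 10: ●○○●○○○○●●●
gen 11: ○●○○●●●○○○○
gen 12: ○○●○○○○●●●●
gen 13: ●○○●●●○○○○○
gen 14: ○●○○○○●●●●○
gen 15: ○○●●●○○○○○●
gen 16: ●○○○○●●●●○○

5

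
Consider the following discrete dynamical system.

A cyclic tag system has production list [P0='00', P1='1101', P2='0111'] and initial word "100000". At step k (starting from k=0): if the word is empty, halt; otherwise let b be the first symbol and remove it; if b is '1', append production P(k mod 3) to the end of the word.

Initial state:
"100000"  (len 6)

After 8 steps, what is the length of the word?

0

0) "100000"  (len 6)
1) "0000000"  (len 7)
2) "000000"  (len 6)
3) "00000"  (len 5)
4) "0000"  (len 4)
5) "000"  (len 3)
6) "00"  (len 2)
7) "0"  (len 1)
8) (halted — word empty)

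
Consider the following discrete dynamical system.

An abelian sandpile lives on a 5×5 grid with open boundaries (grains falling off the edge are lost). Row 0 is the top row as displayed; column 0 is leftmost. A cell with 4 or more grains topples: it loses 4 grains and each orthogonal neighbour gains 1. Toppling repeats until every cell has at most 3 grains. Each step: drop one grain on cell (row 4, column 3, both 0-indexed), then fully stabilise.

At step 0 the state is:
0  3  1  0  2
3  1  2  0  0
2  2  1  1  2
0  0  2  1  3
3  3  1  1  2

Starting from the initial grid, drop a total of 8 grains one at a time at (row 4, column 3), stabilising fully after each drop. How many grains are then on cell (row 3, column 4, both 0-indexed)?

1

t=0: 0  3  1  0  2
3  1  2  0  0
2  2  1  1  2
0  0  2  1  3
3  3  1  1  2
t=1: 0  3  1  0  2
3  1  2  0  0
2  2  1  1  2
0  0  2  1  3
3  3  1  2  2
t=2: 0  3  1  0  2
3  1  2  0  0
2  2  1  1  2
0  0  2  1  3
3  3  1  3  2
t=3: 0  3  1  0  2
3  1  2  0  0
2  2  1  1  2
0  0  2  2  3
3  3  2  0  3
t=4: 0  3  1  0  2
3  1  2  0  0
2  2  1  1  2
0  0  2  2  3
3  3  2  1  3
t=5: 0  3  1  0  2
3  1  2  0  0
2  2  1  1  2
0  0  2  2  3
3  3  2  2  3
t=6: 0  3  1  0  2
3  1  2  0  0
2  2  1  1  2
0  0  2  2  3
3  3  2  3  3
t=7: 0  3  1  0  2
3  1  2  0  0
2  2  1  2  3
0  0  3  0  1
3  3  3  2  1
t=8: 0  3  1  0  2
3  1  2  0  0
2  2  1  2  3
0  0  3  0  1
3  3  3  3  1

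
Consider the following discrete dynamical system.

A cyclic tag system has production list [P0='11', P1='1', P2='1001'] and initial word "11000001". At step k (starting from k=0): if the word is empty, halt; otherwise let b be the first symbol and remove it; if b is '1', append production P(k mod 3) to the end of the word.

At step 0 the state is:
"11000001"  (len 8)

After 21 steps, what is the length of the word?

14

gen 0: "11000001"  (len 8)
gen 1: "100000111"  (len 9)
gen 2: "000001111"  (len 9)
gen 3: "00001111"  (len 8)
gen 4: "0001111"  (len 7)
gen 5: "001111"  (len 6)
gen 6: "01111"  (len 5)
gen 7: "1111"  (len 4)
gen 8: "1111"  (len 4)
gen 9: "1111001"  (len 7)
gen 10: "11100111"  (len 8)
gen 11: "11001111"  (len 8)
gen 12: "10011111001"  (len 11)
gen 13: "001111100111"  (len 12)
gen 14: "01111100111"  (len 11)
gen 15: "1111100111"  (len 10)
gen 16: "11110011111"  (len 11)
gen 17: "11100111111"  (len 11)
gen 18: "11001111111001"  (len 14)
gen 19: "100111111100111"  (len 15)
gen 20: "001111111001111"  (len 15)
gen 21: "01111111001111"  (len 14)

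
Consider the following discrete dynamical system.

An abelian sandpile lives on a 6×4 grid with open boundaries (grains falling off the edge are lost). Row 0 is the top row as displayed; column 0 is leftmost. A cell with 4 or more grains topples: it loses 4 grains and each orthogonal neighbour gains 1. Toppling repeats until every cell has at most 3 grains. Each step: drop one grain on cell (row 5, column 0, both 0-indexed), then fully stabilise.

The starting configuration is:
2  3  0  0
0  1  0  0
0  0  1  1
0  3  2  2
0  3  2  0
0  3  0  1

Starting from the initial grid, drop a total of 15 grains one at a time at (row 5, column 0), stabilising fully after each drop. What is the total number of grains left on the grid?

t=0: 2  3  0  0
0  1  0  0
0  0  1  1
0  3  2  2
0  3  2  0
0  3  0  1
t=1: 2  3  0  0
0  1  0  0
0  0  1  1
0  3  2  2
0  3  2  0
1  3  0  1
t=2: 2  3  0  0
0  1  0  0
0  0  1  1
0  3  2  2
0  3  2  0
2  3  0  1
t=3: 2  3  0  0
0  1  0  0
0  0  1  1
0  3  2  2
0  3  2  0
3  3  0  1
t=4: 2  3  0  0
0  1  0  0
0  1  1  1
1  0  3  2
2  1  3  0
1  1  1  1
t=5: 2  3  0  0
0  1  0  0
0  1  1  1
1  0  3  2
2  1  3  0
2  1  1  1
t=6: 2  3  0  0
0  1  0  0
0  1  1  1
1  0  3  2
2  1  3  0
3  1  1  1
t=7: 2  3  0  0
0  1  0  0
0  1  1  1
1  0  3  2
3  1  3  0
0  2  1  1
t=8: 2  3  0  0
0  1  0  0
0  1  1  1
1  0  3  2
3  1  3  0
1  2  1  1
t=9: 2  3  0  0
0  1  0  0
0  1  1  1
1  0  3  2
3  1  3  0
2  2  1  1
t=10: 2  3  0  0
0  1  0  0
0  1  1  1
1  0  3  2
3  1  3  0
3  2  1  1
t=11: 2  3  0  0
0  1  0  0
0  1  1  1
2  0  3  2
0  2  3  0
1  3  1  1
t=12: 2  3  0  0
0  1  0  0
0  1  1  1
2  0  3  2
0  2  3  0
2  3  1  1
t=13: 2  3  0  0
0  1  0  0
0  1  1  1
2  0  3  2
0  2  3  0
3  3  1  1
t=14: 2  3  0  0
0  1  0  0
0  1  1  1
2  0  3  2
1  3  3  0
1  0  2  1
t=15: 2  3  0  0
0  1  0  0
0  1  1  1
2  0  3  2
1  3  3  0
2  0  2  1

28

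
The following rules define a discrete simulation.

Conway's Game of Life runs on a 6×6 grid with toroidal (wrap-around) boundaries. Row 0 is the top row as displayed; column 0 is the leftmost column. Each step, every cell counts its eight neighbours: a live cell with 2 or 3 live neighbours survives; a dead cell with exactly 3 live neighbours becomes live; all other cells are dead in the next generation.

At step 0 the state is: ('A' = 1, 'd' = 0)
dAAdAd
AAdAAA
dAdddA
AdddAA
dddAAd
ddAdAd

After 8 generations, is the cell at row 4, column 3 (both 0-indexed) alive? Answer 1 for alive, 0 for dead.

0

k=0  dAAdAd
AAdAAA
dAdddA
AdddAA
dddAAd
ddAdAd
k=1  dddddd
dddAdd
dAAAdd
AddAdd
dddddd
dAAdAA
k=2  ddAAAd
dddAdd
dAdAAd
dAdAdd
AAAAAA
dddddd
k=3  ddAAAd
dddddd
dddAAd
dddddd
AAdAAA
Addddd
k=4  dddAdd
ddAddd
dddddd
AdAddd
AAddAA
Addddd
k=5  dddddd
dddddd
dAdddd
Addddd
dddddd
AAddAd
k=6  dddddd
dddddd
dddddd
dddddd
AAdddA
dddddd
k=7  dddddd
dddddd
dddddd
Addddd
Addddd
Addddd
k=8  dddddd
dddddd
dddddd
dddddd
AAdddA
dddddd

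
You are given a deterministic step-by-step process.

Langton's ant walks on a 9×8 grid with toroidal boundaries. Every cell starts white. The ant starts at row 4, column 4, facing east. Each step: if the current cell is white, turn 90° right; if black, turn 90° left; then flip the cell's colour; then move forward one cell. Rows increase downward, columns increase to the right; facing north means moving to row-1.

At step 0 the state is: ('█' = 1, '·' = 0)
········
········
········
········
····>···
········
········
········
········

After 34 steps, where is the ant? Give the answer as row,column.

t=0: ········
········
········
········
····>···
········
········
········
········
t=1: ········
········
········
········
····█···
····v···
········
········
········
t=2: ········
········
········
········
····█···
···<█···
········
········
········
t=3: ········
········
········
········
···^█···
···██···
········
········
········
t=4: ········
········
········
········
···█>···
···██···
········
········
········
t=5: ········
········
········
····^···
···█····
···██···
········
········
········
t=6: ········
········
········
····█>··
···█····
···██···
········
········
········
t=7: ········
········
········
····██··
···█·v··
···██···
········
········
········
t=8: ········
········
········
····██··
···█<█··
···██···
········
········
········
t=9: ········
········
········
····^█··
···███··
···██···
········
········
········
t=10: ········
········
········
···<·█··
···███··
···██···
········
········
········
t=11: ········
········
···^····
···█·█··
···███··
···██···
········
········
········
t=12: ········
········
···█>···
···█·█··
···███··
···██···
········
········
········
t=13: ········
········
···██···
···█v█··
···███··
···██···
········
········
········
t=14: ········
········
···██···
···<██··
···███··
···██···
········
········
········
t=15: ········
········
···██···
····██··
···v██··
···██···
········
········
········
t=16: ········
········
···██···
····██··
····>█··
···██···
········
········
········
t=17: ········
········
···██···
····^█··
·····█··
···██···
········
········
········
t=18: ········
········
···██···
···<·█··
·····█··
···██···
········
········
········
t=19: ········
········
···^█···
···█·█··
·····█··
···██···
········
········
········
t=20: ········
········
··<·█···
···█·█··
·····█··
···██···
········
········
········
t=21: ········
··^·····
··█·█···
···█·█··
·····█··
···██···
········
········
········
t=22: ········
··█>····
··█·█···
···█·█··
·····█··
···██···
········
········
········
t=23: ········
··██····
··█v█···
···█·█··
·····█··
···██···
········
········
········
t=24: ········
··██····
··<██···
···█·█··
·····█··
···██···
········
········
········
t=25: ········
··██····
···██···
··v█·█··
·····█··
···██···
········
········
········
t=26: ········
··██····
···██···
·<██·█··
·····█··
···██···
········
········
········
t=27: ········
··██····
·^·██···
·███·█··
·····█··
···██···
········
········
········
t=28: ········
··██····
·█>██···
·███·█··
·····█··
···██···
········
········
········
t=29: ········
··██····
·████···
·█v█·█··
·····█··
···██···
········
········
········
t=30: ········
··██····
·████···
·█·>·█··
·····█··
···██···
········
········
········
t=31: ········
··██····
·██^█···
·█···█··
·····█··
···██···
········
········
········
t=32: ········
··██····
·█<·█···
·█···█··
·····█··
···██···
········
········
········
t=33: ········
··██····
·█··█···
·█v··█··
·····█··
···██···
········
········
········
t=34: ········
··██····
·█··█···
·<█··█··
·····█··
···██···
········
········
········

3,1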